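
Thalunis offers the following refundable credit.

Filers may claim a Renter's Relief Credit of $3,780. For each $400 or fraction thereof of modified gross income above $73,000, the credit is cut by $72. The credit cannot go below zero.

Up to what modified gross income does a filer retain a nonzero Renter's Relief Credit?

$93,800

After 52 increments the reduction is 52 × $72 = $3,744, leaving $36; one more increment wipes it out. Increment 52 ends at excess 52 × $400 = $20,800, so the highest qualifying income is $73,000 + $20,800 = $93,800.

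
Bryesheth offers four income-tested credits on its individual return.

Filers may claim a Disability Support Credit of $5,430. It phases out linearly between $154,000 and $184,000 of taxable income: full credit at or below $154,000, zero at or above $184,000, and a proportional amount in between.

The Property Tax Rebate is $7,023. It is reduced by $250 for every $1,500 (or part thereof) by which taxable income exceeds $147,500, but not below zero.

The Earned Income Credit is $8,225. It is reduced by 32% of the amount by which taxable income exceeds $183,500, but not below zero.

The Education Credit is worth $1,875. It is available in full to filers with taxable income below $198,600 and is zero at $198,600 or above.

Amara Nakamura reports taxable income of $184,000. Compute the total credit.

Disability Support Credit: $184,000 is at or above $184,000, so the credit is $0.
Property Tax Rebate: income exceeds $147,500 by $36,500, which is 25 full-or-partial $1,500 increments; reduction = 25 × $250 = $6,250, leaving $773.
Earned Income Credit: 32% of the $500 excess over $183,500 is $160; credit = $8,225 − $160 = $8,065.
Education Credit: $184,000 is below the $198,600 cutoff, so the full $1,875 applies.
Total: $0 + $773 + $8,065 + $1,875 = $10,713.

$10,713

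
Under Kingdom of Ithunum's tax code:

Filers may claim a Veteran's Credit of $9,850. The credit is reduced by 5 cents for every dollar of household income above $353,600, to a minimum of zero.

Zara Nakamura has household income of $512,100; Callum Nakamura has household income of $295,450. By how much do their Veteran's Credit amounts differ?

Zara ($512,100): Veteran's Credit: 5% of the $158,500 excess over $353,600 is $7,925; credit = $9,850 − $7,925 = $1,925.
Callum ($295,450): Veteran's Credit: $295,450 is at or below the $353,600 threshold, so the full $9,850 applies.
Difference: |$1,925 − $9,850| = $7,925.

$7,925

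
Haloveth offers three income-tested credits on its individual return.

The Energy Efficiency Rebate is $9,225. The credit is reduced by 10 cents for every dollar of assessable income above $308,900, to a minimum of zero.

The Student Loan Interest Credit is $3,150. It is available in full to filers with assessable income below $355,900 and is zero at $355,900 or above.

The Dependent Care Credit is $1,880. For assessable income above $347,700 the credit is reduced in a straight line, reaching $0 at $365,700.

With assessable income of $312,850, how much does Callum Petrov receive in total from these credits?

Energy Efficiency Rebate: 10% of the $3,950 excess over $308,900 is $395; credit = $9,225 − $395 = $8,830.
Student Loan Interest Credit: $312,850 is below the $355,900 cutoff, so the full $3,150 applies.
Dependent Care Credit: $312,850 is at or below the $347,700 threshold, so the full $1,880 applies.
Total: $8,830 + $3,150 + $1,880 = $13,860.

$13,860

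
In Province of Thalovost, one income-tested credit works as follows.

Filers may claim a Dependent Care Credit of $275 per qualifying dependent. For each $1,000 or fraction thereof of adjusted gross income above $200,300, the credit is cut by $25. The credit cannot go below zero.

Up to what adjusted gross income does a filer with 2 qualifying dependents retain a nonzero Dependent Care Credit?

Full credit = 2 × $275 = $550.
After 21 increments the reduction is 21 × $25 = $525, leaving $25; one more increment wipes it out. Increment 21 ends at excess 21 × $1,000 = $21,000, so the highest qualifying income is $200,300 + $21,000 = $221,300.

$221,300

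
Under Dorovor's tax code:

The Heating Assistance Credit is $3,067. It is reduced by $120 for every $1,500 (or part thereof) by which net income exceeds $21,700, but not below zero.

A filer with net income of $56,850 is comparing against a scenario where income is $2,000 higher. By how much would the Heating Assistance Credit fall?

$120

At $56,850 — income exceeds $21,700 by $35,150, which is 24 full-or-partial $1,500 increments; reduction = 24 × $120 = $2,880, leaving $187.
At $58,850 — income exceeds $21,700 by $37,150, which is 25 full-or-partial $1,500 increments; reduction = 25 × $120 = $3,000, leaving $67.
Lost: $187 − $67 = $120.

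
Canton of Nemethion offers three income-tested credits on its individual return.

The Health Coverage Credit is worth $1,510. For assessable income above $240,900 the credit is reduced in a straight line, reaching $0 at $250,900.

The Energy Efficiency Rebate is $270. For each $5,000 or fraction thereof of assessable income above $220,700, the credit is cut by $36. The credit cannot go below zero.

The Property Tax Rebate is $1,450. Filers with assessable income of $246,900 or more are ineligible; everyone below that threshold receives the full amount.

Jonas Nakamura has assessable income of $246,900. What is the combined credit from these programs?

Health Coverage Credit: $246,900 is $6,000 into a $10,000 phase-out range, leaving 4,000/10,000 of the credit: $1,510 × 4,000/10,000 = $604.
Energy Efficiency Rebate: income exceeds $220,700 by $26,200, which is 6 full-or-partial $5,000 increments; reduction = 6 × $36 = $216, leaving $54.
Property Tax Rebate: $246,900 meets or exceeds the $246,900 cutoff, so the credit is $0.
Total: $604 + $54 + $0 = $658.

$658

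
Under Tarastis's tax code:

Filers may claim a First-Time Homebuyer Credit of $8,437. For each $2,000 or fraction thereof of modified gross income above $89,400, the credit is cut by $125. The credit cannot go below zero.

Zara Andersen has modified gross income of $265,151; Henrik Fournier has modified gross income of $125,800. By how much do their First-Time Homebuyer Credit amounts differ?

$6,062

Zara ($265,151): First-Time Homebuyer Credit: income exceeds $89,400 by $175,751 → 88 increments × $125 = $11,000 ≥ base, so the credit is $0.
Henrik ($125,800): First-Time Homebuyer Credit: income exceeds $89,400 by $36,400, which is 19 full-or-partial $2,000 increments; reduction = 19 × $125 = $2,375, leaving $6,062.
Difference: |$0 − $6,062| = $6,062.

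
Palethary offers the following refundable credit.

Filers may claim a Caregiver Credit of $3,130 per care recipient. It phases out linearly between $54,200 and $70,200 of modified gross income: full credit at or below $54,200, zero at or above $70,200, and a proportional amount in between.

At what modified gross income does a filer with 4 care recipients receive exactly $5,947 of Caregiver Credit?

Full credit = 4 × $3,130 = $12,520.
$5,947 is 5,947/12,520 of the full $12,520, so 6,573/12,520 of the $16,000 range has been used: income = $54,200 + $16,000 × 6,573/12,520 = $62,600.

$62,600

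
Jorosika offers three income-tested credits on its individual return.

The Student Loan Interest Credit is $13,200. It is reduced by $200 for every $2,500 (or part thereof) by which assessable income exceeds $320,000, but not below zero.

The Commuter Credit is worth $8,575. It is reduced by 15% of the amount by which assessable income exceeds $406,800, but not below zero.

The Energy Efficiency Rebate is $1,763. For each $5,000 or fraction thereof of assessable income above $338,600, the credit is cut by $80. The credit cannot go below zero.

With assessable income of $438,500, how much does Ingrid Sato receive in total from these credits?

Student Loan Interest Credit: income exceeds $320,000 by $118,500, which is 48 full-or-partial $2,500 increments; reduction = 48 × $200 = $9,600, leaving $3,600.
Commuter Credit: 15% of the $31,700 excess over $406,800 is $4,755; credit = $8,575 − $4,755 = $3,820.
Energy Efficiency Rebate: income exceeds $338,600 by $99,900, which is 20 full-or-partial $5,000 increments; reduction = 20 × $80 = $1,600, leaving $163.
Total: $3,600 + $3,820 + $163 = $7,583.

$7,583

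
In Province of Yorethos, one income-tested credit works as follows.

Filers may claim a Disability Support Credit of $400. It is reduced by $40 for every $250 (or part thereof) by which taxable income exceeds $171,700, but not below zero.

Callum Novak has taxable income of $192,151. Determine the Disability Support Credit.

$0

Disability Support Credit: income exceeds $171,700 by $20,451 → 82 increments × $40 = $3,280 ≥ base, so the credit is $0.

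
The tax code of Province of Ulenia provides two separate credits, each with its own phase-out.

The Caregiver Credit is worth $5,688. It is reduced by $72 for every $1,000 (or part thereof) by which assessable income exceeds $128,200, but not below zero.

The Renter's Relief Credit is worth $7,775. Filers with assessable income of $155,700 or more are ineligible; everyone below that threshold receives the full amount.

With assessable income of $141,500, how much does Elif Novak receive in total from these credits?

Caregiver Credit: income exceeds $128,200 by $13,300, which is 14 full-or-partial $1,000 increments; reduction = 14 × $72 = $1,008, leaving $4,680.
Renter's Relief Credit: $141,500 is below the $155,700 cutoff, so the full $7,775 applies.
Total: $4,680 + $7,775 = $12,455.

$12,455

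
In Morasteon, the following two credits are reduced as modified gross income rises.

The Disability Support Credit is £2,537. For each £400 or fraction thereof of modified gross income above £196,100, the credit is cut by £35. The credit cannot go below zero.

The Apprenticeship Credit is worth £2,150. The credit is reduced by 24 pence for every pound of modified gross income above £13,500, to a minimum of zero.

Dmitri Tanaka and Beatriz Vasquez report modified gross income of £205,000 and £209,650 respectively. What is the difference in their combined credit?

£385

Dmitri (£205,000): Disability Support Credit: income exceeds £196,100 by £8,900, which is 23 full-or-partial £400 increments; reduction = 23 × £35 = £805, leaving £1,732. Apprenticeship Credit: 24% of the £191,500 excess over £13,500 is £45,960 ≥ base, so the credit is £0. total £1,732 + £0 = £1,732
Beatriz (£209,650): Disability Support Credit: income exceeds £196,100 by £13,550, which is 34 full-or-partial £400 increments; reduction = 34 × £35 = £1,190, leaving £1,347. Apprenticeship Credit: 24% of the £196,150 excess over £13,500 is £47,076 ≥ base, so the credit is £0. total £1,347 + £0 = £1,347
Difference: |£1,732 − £1,347| = £385.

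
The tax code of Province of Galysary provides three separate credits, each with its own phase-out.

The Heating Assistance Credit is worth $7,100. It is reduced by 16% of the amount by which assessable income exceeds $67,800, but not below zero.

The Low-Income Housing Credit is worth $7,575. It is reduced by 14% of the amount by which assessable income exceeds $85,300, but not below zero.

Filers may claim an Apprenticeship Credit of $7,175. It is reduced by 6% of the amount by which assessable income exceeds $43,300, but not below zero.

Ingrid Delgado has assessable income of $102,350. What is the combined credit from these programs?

Heating Assistance Credit: 16% of the $34,550 excess over $67,800 is $5,528; credit = $7,100 − $5,528 = $1,572.
Low-Income Housing Credit: 14% of the $17,050 excess over $85,300 is $2,387; credit = $7,575 − $2,387 = $5,188.
Apprenticeship Credit: 6% of the $59,050 excess over $43,300 is $3,543; credit = $7,175 − $3,543 = $3,632.
Total: $1,572 + $5,188 + $3,632 = $10,392.

$10,392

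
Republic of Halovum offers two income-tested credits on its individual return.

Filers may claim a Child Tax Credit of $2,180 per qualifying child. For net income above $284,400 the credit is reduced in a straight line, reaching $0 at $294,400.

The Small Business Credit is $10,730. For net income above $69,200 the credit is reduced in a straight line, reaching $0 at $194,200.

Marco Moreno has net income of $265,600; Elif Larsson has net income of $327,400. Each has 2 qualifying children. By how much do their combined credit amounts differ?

$4,360

Marco ($265,600): Child Tax Credit: base = 2 × $2,180 = $4,360. $265,600 is at or below the $284,400 threshold, so the full $4,360 applies. Small Business Credit: $265,600 is at or above $194,200, so the credit is $0. total $4,360 + $0 = $4,360
Elif ($327,400): Child Tax Credit: base = 2 × $2,180 = $4,360. $327,400 is at or above $294,400, so the credit is $0. Small Business Credit: $327,400 is at or above $194,200, so the credit is $0. total $0 + $0 = $0
Difference: |$4,360 − $0| = $4,360.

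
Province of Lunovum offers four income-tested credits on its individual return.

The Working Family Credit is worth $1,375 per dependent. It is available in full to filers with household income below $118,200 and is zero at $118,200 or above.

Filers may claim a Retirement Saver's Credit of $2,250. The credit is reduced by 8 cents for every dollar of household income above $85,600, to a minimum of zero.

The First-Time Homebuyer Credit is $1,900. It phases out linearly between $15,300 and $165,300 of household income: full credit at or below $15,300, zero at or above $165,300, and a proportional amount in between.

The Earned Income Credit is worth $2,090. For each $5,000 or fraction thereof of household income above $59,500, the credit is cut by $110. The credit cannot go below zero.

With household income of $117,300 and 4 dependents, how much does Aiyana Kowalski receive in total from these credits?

$6,878

Working Family Credit: base = 4 × $1,375 = $5,500. $117,300 is below the $118,200 cutoff, so the full $5,500 applies.
Retirement Saver's Credit: 8% of the $31,700 excess over $85,600 is $2,536 ≥ base, so the credit is $0.
First-Time Homebuyer Credit: $117,300 is $102,000 into a $150,000 phase-out range, leaving 48,000/150,000 of the credit: $1,900 × 48,000/150,000 = $608.
Earned Income Credit: income exceeds $59,500 by $57,800, which is 12 full-or-partial $5,000 increments; reduction = 12 × $110 = $1,320, leaving $770.
Total: $5,500 + $0 + $608 + $770 = $6,878.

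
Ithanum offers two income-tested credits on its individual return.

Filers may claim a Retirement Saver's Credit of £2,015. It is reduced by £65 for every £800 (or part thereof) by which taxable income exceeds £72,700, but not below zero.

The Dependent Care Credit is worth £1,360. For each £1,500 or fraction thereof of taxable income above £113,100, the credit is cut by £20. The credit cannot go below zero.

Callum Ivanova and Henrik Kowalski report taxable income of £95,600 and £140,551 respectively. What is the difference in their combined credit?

£510

Callum (£95,600): Retirement Saver's Credit: income exceeds £72,700 by £22,900, which is 29 full-or-partial £800 increments; reduction = 29 × £65 = £1,885, leaving £130. Dependent Care Credit: £95,600 is at or below the £113,100 threshold, so the full £1,360 applies. total £130 + £1,360 = £1,490
Henrik (£140,551): Retirement Saver's Credit: income exceeds £72,700 by £67,851 → 85 increments × £65 = £5,525 ≥ base, so the credit is £0. Dependent Care Credit: income exceeds £113,100 by £27,451, which is 19 full-or-partial £1,500 increments; reduction = 19 × £20 = £380, leaving £980. total £0 + £980 = £980
Difference: |£1,490 − £980| = £510.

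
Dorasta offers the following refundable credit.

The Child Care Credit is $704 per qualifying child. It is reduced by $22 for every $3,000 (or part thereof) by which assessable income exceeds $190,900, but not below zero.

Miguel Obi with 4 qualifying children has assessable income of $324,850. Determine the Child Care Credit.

$1,826

Child Care Credit: base = 4 × $704 = $2,816. income exceeds $190,900 by $133,950, which is 45 full-or-partial $3,000 increments; reduction = 45 × $22 = $990, leaving $1,826.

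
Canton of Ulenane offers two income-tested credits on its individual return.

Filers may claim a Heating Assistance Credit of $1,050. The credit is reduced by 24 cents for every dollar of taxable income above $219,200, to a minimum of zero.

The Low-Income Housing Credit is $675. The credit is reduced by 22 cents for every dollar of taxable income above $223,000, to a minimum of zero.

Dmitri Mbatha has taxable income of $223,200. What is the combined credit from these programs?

Heating Assistance Credit: 24% of the $4,000 excess over $219,200 is $960; credit = $1,050 − $960 = $90.
Low-Income Housing Credit: 22% of the $200 excess over $223,000 is $44; credit = $675 − $44 = $631.
Total: $90 + $631 = $721.

$721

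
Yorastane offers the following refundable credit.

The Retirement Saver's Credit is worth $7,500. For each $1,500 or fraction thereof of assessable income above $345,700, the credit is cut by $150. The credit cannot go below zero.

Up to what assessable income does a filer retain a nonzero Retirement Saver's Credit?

$419,200

After 49 increments the reduction is 49 × $150 = $7,350, leaving $150; one more increment wipes it out. Increment 49 ends at excess 49 × $1,500 = $73,500, so the highest qualifying income is $345,700 + $73,500 = $419,200.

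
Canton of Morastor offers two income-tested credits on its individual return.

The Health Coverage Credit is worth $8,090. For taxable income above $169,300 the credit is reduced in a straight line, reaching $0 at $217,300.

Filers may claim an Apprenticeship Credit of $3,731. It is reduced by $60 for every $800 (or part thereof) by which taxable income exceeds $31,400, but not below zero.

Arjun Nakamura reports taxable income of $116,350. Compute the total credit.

$8,090

Health Coverage Credit: $116,350 is at or below the $169,300 threshold, so the full $8,090 applies.
Apprenticeship Credit: income exceeds $31,400 by $84,950 → 107 increments × $60 = $6,420 ≥ base, so the credit is $0.
Total: $8,090 + $0 = $8,090.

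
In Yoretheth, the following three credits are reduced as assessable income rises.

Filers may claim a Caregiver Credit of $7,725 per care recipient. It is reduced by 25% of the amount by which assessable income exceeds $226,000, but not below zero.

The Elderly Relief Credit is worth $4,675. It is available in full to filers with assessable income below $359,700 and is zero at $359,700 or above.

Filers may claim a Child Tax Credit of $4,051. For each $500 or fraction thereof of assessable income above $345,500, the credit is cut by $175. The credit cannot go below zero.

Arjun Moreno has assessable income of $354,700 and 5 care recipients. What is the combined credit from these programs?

$11,851

Caregiver Credit: base = 5 × $7,725 = $38,625. 25% of the $128,700 excess over $226,000 is $32,175; credit = $38,625 − $32,175 = $6,450.
Elderly Relief Credit: $354,700 is below the $359,700 cutoff, so the full $4,675 applies.
Child Tax Credit: income exceeds $345,500 by $9,200, which is 19 full-or-partial $500 increments; reduction = 19 × $175 = $3,325, leaving $726.
Total: $6,450 + $4,675 + $726 = $11,851.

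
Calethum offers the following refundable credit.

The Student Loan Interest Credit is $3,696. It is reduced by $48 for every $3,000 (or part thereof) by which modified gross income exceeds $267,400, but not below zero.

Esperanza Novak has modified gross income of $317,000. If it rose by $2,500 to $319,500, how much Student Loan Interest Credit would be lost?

At $317,000 — income exceeds $267,400 by $49,600, which is 17 full-or-partial $3,000 increments; reduction = 17 × $48 = $816, leaving $2,880.
At $319,500 — income exceeds $267,400 by $52,100, which is 18 full-or-partial $3,000 increments; reduction = 18 × $48 = $864, leaving $2,832.
Lost: $2,880 − $2,832 = $48.

$48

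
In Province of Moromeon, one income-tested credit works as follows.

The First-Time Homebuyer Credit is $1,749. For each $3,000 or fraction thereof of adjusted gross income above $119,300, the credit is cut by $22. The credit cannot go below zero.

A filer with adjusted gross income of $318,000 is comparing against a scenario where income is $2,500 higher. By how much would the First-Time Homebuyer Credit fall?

At $318,000 — income exceeds $119,300 by $198,700, which is 67 full-or-partial $3,000 increments; reduction = 67 × $22 = $1,474, leaving $275.
At $320,500 — income exceeds $119,300 by $201,200, which is 68 full-or-partial $3,000 increments; reduction = 68 × $22 = $1,496, leaving $253.
Lost: $275 − $253 = $22.

$22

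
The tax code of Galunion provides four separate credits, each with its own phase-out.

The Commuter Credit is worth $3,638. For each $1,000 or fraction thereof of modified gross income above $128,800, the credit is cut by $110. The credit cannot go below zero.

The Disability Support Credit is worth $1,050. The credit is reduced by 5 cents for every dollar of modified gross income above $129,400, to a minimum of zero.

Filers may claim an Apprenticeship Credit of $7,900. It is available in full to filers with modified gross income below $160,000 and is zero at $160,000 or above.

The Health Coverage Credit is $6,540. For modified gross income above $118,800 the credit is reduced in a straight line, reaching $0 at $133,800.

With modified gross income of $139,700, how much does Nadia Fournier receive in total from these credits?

Commuter Credit: income exceeds $128,800 by $10,900, which is 11 full-or-partial $1,000 increments; reduction = 11 × $110 = $1,210, leaving $2,428.
Disability Support Credit: 5% of the $10,300 excess over $129,400 is $515; credit = $1,050 − $515 = $535.
Apprenticeship Credit: $139,700 is below the $160,000 cutoff, so the full $7,900 applies.
Health Coverage Credit: $139,700 is at or above $133,800, so the credit is $0.
Total: $2,428 + $535 + $7,900 + $0 = $10,863.

$10,863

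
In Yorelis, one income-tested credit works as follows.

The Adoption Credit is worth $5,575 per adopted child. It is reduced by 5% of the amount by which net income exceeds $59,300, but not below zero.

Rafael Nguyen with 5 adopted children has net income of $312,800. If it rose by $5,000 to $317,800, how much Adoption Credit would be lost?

At $312,800 — base = 5 × $5,575 = $27,875. 5% of the $253,500 excess over $59,300 is $12,675; credit = $27,875 − $12,675 = $15,200.
At $317,800 — base = 5 × $5,575 = $27,875. 5% of the $258,500 excess over $59,300 is $12,925; credit = $27,875 − $12,925 = $14,950.
Lost: $15,200 − $14,950 = $250.

$250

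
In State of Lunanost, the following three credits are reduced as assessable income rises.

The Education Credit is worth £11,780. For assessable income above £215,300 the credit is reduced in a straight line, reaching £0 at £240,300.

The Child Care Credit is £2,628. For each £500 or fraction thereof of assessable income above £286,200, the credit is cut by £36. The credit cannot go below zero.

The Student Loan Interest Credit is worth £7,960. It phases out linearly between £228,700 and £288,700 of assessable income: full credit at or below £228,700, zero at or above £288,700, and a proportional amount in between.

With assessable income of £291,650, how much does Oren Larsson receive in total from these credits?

Education Credit: £291,650 is at or above £240,300, so the credit is £0.
Child Care Credit: income exceeds £286,200 by £5,450, which is 11 full-or-partial £500 increments; reduction = 11 × £36 = £396, leaving £2,232.
Student Loan Interest Credit: £291,650 is at or above £288,700, so the credit is £0.
Total: £0 + £2,232 + £0 = £2,232.

£2,232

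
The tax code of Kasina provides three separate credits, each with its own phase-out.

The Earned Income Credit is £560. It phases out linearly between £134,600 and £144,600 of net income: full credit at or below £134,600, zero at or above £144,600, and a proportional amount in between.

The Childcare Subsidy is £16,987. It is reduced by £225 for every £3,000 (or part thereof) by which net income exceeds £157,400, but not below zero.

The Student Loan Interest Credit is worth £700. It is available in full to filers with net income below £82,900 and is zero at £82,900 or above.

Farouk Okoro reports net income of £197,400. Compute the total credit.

Earned Income Credit: £197,400 is at or above £144,600, so the credit is £0.
Childcare Subsidy: income exceeds £157,400 by £40,000, which is 14 full-or-partial £3,000 increments; reduction = 14 × £225 = £3,150, leaving £13,837.
Student Loan Interest Credit: £197,400 meets or exceeds the £82,900 cutoff, so the credit is £0.
Total: £0 + £13,837 + £0 = £13,837.

£13,837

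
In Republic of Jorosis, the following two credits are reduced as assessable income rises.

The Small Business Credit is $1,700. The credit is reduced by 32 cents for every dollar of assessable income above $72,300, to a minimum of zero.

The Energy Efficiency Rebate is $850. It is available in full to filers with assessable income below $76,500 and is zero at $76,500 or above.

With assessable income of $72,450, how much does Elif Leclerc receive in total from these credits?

Small Business Credit: 32% of the $150 excess over $72,300 is $48; credit = $1,700 − $48 = $1,652.
Energy Efficiency Rebate: $72,450 is below the $76,500 cutoff, so the full $850 applies.
Total: $1,652 + $850 = $2,502.

$2,502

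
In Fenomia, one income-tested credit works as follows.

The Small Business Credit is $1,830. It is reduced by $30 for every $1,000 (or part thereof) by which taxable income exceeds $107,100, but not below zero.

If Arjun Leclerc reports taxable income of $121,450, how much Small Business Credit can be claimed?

$1,380

Small Business Credit: income exceeds $107,100 by $14,350, which is 15 full-or-partial $1,000 increments; reduction = 15 × $30 = $450, leaving $1,380.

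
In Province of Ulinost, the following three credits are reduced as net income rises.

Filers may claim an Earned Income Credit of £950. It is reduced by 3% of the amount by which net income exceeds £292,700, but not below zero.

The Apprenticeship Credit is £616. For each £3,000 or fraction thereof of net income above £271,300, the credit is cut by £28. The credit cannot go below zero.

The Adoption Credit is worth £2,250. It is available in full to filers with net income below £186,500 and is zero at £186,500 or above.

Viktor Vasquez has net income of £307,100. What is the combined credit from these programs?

Earned Income Credit: 3% of the £14,400 excess over £292,700 is £432; credit = £950 − £432 = £518.
Apprenticeship Credit: income exceeds £271,300 by £35,800, which is 12 full-or-partial £3,000 increments; reduction = 12 × £28 = £336, leaving £280.
Adoption Credit: £307,100 meets or exceeds the £186,500 cutoff, so the credit is £0.
Total: £518 + £280 + £0 = £798.

£798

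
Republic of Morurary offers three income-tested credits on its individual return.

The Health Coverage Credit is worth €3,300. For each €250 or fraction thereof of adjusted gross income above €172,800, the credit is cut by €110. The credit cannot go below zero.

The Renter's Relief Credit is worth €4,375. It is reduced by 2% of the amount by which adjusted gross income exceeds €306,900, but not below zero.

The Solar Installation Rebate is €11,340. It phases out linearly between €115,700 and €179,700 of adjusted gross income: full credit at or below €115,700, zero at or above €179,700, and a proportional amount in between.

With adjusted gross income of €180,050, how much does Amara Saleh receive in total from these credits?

€4,485

Health Coverage Credit: income exceeds €172,800 by €7,250, which is 29 full-or-partial €250 increments; reduction = 29 × €110 = €3,190, leaving €110.
Renter's Relief Credit: €180,050 is at or below the €306,900 threshold, so the full €4,375 applies.
Solar Installation Rebate: €180,050 is at or above €179,700, so the credit is €0.
Total: €110 + €4,375 + €0 = €4,485.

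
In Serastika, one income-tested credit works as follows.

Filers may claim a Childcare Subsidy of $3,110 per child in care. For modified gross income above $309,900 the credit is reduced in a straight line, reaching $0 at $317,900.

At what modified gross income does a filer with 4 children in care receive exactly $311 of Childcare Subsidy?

$317,700

Full credit = 4 × $3,110 = $12,440.
$311 is 311/12,440 of the full $12,440, so 12,129/12,440 of the $8,000 range has been used: income = $309,900 + $8,000 × 12,129/12,440 = $317,700.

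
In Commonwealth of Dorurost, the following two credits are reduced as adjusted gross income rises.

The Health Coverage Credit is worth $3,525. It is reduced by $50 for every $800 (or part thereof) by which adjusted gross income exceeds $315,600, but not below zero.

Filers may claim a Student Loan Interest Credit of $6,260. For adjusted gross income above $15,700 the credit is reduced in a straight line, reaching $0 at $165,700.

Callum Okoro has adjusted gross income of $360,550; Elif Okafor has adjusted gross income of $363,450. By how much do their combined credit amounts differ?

Callum ($360,550): Health Coverage Credit: income exceeds $315,600 by $44,950, which is 57 full-or-partial $800 increments; reduction = 57 × $50 = $2,850, leaving $675. Student Loan Interest Credit: $360,550 is at or above $165,700, so the credit is $0. total $675 + $0 = $675
Elif ($363,450): Health Coverage Credit: income exceeds $315,600 by $47,850, which is 60 full-or-partial $800 increments; reduction = 60 × $50 = $3,000, leaving $525. Student Loan Interest Credit: $363,450 is at or above $165,700, so the credit is $0. total $525 + $0 = $525
Difference: |$675 − $525| = $150.

$150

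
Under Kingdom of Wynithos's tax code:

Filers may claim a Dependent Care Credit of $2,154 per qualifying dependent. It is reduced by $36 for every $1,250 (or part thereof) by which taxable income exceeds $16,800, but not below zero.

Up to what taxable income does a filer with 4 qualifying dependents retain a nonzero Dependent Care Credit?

$315,550

Full credit = 4 × $2,154 = $8,616.
After 239 increments the reduction is 239 × $36 = $8,604, leaving $12; one more increment wipes it out. Increment 239 ends at excess 239 × $1,250 = $298,750, so the highest qualifying income is $16,800 + $298,750 = $315,550.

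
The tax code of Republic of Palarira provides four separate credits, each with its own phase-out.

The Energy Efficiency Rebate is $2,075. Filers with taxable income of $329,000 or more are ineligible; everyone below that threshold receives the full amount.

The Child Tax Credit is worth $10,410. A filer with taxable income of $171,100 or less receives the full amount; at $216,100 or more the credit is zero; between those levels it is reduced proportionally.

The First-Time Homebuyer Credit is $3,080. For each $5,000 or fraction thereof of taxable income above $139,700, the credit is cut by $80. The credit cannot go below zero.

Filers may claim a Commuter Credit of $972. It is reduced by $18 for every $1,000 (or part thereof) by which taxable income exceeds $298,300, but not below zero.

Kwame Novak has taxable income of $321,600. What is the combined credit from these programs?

Energy Efficiency Rebate: $321,600 is below the $329,000 cutoff, so the full $2,075 applies.
Child Tax Credit: $321,600 is at or above $216,100, so the credit is $0.
First-Time Homebuyer Credit: income exceeds $139,700 by $181,900, which is 37 full-or-partial $5,000 increments; reduction = 37 × $80 = $2,960, leaving $120.
Commuter Credit: income exceeds $298,300 by $23,300, which is 24 full-or-partial $1,000 increments; reduction = 24 × $18 = $432, leaving $540.
Total: $2,075 + $0 + $120 + $540 = $2,735.

$2,735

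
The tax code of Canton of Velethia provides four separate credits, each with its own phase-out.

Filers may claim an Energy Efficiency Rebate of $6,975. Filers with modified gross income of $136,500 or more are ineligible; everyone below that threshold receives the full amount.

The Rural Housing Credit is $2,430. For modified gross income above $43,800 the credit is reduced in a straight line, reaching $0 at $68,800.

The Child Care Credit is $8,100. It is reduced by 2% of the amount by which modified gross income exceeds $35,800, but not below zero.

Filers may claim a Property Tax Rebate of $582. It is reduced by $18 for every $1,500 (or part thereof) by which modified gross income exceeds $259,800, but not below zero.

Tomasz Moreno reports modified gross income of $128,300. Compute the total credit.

$13,807

Energy Efficiency Rebate: $128,300 is below the $136,500 cutoff, so the full $6,975 applies.
Rural Housing Credit: $128,300 is at or above $68,800, so the credit is $0.
Child Care Credit: 2% of the $92,500 excess over $35,800 is $1,850; credit = $8,100 − $1,850 = $6,250.
Property Tax Rebate: $128,300 is at or below the $259,800 threshold, so the full $582 applies.
Total: $6,975 + $0 + $6,250 + $582 = $13,807.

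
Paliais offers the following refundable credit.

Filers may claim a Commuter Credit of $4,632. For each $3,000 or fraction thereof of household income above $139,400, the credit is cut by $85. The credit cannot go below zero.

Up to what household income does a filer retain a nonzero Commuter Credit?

$301,400

After 54 increments the reduction is 54 × $85 = $4,590, leaving $42; one more increment wipes it out. Increment 54 ends at excess 54 × $3,000 = $162,000, so the highest qualifying income is $139,400 + $162,000 = $301,400.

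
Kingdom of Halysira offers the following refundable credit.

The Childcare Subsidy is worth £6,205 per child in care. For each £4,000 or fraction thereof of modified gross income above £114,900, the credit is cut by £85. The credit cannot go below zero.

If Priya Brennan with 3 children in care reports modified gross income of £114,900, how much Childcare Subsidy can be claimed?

£18,615

Childcare Subsidy: base = 3 × £6,205 = £18,615. £114,900 is at or below the £114,900 threshold, so the full £18,615 applies.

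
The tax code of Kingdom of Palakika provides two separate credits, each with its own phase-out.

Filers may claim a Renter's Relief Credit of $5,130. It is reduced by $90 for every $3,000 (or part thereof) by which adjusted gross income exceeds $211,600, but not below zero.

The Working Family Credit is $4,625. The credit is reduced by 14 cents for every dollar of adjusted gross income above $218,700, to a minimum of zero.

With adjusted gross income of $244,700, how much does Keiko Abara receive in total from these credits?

Renter's Relief Credit: income exceeds $211,600 by $33,100, which is 12 full-or-partial $3,000 increments; reduction = 12 × $90 = $1,080, leaving $4,050.
Working Family Credit: 14% of the $26,000 excess over $218,700 is $3,640; credit = $4,625 − $3,640 = $985.
Total: $4,050 + $985 = $5,035.

$5,035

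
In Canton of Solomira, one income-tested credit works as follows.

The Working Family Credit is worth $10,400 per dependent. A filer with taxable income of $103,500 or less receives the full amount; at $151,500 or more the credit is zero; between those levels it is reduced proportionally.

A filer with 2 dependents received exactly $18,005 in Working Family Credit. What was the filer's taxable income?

$109,950

Full credit = 2 × $10,400 = $20,800.
$18,005 is 18,005/20,800 of the full $20,800, so 2,795/20,800 of the $48,000 range has been used: income = $103,500 + $48,000 × 2,795/20,800 = $109,950.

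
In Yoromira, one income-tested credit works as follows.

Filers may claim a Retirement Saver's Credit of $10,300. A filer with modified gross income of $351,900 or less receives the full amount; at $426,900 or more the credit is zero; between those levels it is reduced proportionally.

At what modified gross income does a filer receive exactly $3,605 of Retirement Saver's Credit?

$3,605 is 3,605/10,300 of the full $10,300, so 6,695/10,300 of the $75,000 range has been used: income = $351,900 + $75,000 × 6,695/10,300 = $400,650.

$400,650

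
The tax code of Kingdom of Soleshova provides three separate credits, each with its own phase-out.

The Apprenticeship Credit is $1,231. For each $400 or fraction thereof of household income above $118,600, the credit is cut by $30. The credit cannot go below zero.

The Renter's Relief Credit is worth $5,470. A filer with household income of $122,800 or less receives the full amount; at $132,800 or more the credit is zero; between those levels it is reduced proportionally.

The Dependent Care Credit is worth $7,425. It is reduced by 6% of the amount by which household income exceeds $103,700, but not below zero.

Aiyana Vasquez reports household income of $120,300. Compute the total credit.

Apprenticeship Credit: income exceeds $118,600 by $1,700, which is 5 full-or-partial $400 increments; reduction = 5 × $30 = $150, leaving $1,081.
Renter's Relief Credit: $120,300 is at or below the $122,800 threshold, so the full $5,470 applies.
Dependent Care Credit: 6% of the $16,600 excess over $103,700 is $996; credit = $7,425 − $996 = $6,429.
Total: $1,081 + $5,470 + $6,429 = $12,980.

$12,980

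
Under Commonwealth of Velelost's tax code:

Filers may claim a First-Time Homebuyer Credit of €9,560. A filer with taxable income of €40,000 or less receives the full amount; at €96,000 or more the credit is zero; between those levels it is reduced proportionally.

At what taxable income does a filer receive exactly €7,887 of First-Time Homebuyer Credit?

€7,887 is 7,887/9,560 of the full €9,560, so 1,673/9,560 of the €56,000 range has been used: income = €40,000 + €56,000 × 1,673/9,560 = €49,800.

€49,800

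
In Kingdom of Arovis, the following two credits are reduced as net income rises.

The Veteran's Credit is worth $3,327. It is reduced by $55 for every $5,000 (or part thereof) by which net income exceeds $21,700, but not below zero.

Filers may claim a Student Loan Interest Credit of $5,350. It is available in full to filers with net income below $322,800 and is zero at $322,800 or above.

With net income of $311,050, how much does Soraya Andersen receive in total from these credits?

Veteran's Credit: income exceeds $21,700 by $289,350, which is 58 full-or-partial $5,000 increments; reduction = 58 × $55 = $3,190, leaving $137.
Student Loan Interest Credit: $311,050 is below the $322,800 cutoff, so the full $5,350 applies.
Total: $137 + $5,350 = $5,487.

$5,487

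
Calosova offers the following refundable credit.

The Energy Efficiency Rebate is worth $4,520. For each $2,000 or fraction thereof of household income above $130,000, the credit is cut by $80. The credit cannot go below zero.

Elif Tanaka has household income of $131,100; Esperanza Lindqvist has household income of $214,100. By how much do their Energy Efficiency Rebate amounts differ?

Elif ($131,100): Energy Efficiency Rebate: income exceeds $130,000 by $1,100, which is 1 full-or-partial $2,000 increment; reduction = 1 × $80 = $80, leaving $4,440.
Esperanza ($214,100): Energy Efficiency Rebate: income exceeds $130,000 by $84,100, which is 43 full-or-partial $2,000 increments; reduction = 43 × $80 = $3,440, leaving $1,080.
Difference: |$4,440 − $1,080| = $3,360.

$3,360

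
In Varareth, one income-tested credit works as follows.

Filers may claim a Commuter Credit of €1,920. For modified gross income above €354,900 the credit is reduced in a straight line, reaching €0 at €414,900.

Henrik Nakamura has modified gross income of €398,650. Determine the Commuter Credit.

Commuter Credit: €398,650 is €43,750 into a €60,000 phase-out range, leaving 16,250/60,000 of the credit: €1,920 × 16,250/60,000 = €520.

€520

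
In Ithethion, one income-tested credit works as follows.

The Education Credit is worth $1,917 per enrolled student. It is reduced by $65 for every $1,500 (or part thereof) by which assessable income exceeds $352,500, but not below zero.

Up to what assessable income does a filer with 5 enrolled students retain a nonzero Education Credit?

$573,000

Full credit = 5 × $1,917 = $9,585.
After 147 increments the reduction is 147 × $65 = $9,555, leaving $30; one more increment wipes it out. Increment 147 ends at excess 147 × $1,500 = $220,500, so the highest qualifying income is $352,500 + $220,500 = $573,000.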